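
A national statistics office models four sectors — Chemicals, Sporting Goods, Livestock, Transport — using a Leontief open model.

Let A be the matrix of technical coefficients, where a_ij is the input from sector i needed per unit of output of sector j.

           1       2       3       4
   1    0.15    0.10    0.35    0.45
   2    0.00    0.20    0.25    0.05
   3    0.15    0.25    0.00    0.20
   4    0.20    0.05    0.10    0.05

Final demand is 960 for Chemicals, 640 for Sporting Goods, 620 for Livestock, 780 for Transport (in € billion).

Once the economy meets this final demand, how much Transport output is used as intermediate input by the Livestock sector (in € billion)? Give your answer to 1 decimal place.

z_43 = 176.3

I − A =
  [   0.85    -0.10    -0.35    -0.45]
  [   0.00     0.80    -0.25    -0.05]
  [  -0.15    -0.25     1.00    -0.20]
  [  -0.20    -0.05    -0.10     0.95]
Compute the cofactors C_ij = (−1)^(i+j)·(3×3 minor ij) of I−A; the adjugate is their transpose:
adj(I−A) = Cᵀ =
  [ 0.678375   0.213375   0.331000   0.402250]
  [ 0.056375   0.629875   0.187125   0.099250]
  [ 0.148125   0.209500   0.570875   0.201375]
  [ 0.161375   0.100125   0.139625   0.581125]
det(I−A) = Σ_j (I−A)_1j·C_1j = (0.85)(0.678375) + (-0.10)(0.056375) + (-0.35)(0.148125) + (-0.45)(0.161375) = 0.44651875
(I − A)⁻¹ = adj(I−A) / det(I−A) ≈
  [   1.5193     0.4779     0.7413     0.9009]
  [   0.1263     1.4106     0.4191     0.2223]
  [   0.3317     0.4692     1.2785     0.4510]
  [   0.3614     0.2242     0.3127     1.3015]
First solve x = (I − A)⁻¹ d = adj(I−A)·d / det(I−A); in particular x_3 = (0.148125·960 + 0.209500·640 + 0.570875·620 + 0.201375·780) / 0.44651875 = 787.295 / 0.44651875 ≈ 1763.185.
Intermediate flow from 4 to 3: z_43 = a_43 · x_3 = 0.10 × 787.295 / 0.44651875 = 78.7295 / 0.44651875 ≈ 176.3.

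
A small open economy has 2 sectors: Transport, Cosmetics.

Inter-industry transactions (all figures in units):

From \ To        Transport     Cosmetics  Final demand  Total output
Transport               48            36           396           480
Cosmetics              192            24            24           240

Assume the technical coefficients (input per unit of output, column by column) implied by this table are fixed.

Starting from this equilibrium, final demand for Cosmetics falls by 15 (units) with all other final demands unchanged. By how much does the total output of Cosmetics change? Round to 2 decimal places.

Δx_2 = -18.00

Technical coefficients a_ij = z_ij / X_j:
  a_11 = 48/480 = 0.10, a_21 = 192/480 = 0.40
  a_12 = 36/240 = 0.15, a_22 = 24/240 = 0.10
I − A =
  [   0.90    -0.15]
  [  -0.40     0.90]
det(I−A) = (0.90)(0.90) − (-0.15)(-0.40) = 0.7500
adj(I−A) = [[0.90, 0.15], [0.40, 0.90]]
(I − A)⁻¹ = adj(I−A) / det(I−A) ≈
  [   1.2000     0.2000]
  [   0.5333     1.2000]
Δx = (I − A)⁻¹ Δd with Δd having -15 in the Cosmetics component and 0 elsewhere.
So Δx_2 = L_22 · (-15), where L_22 = adj(I−A)_22 / det(I−A) = 0.90 / 0.7500.
Δx_2 = 0.90 × (-15) / 0.7500 = -13.50 / 0.7500 = -18.00.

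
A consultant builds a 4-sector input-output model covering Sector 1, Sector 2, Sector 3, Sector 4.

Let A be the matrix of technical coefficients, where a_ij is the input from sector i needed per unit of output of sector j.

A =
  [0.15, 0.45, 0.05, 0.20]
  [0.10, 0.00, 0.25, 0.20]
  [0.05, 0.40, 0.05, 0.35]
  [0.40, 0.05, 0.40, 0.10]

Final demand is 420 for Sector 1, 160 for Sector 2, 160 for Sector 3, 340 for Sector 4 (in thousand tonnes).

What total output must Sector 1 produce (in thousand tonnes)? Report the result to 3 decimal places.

I − A =
  [   0.85    -0.45    -0.05    -0.20]
  [  -0.10     1.00    -0.25    -0.20]
  [  -0.05    -0.40     0.95    -0.35]
  [  -0.40    -0.05    -0.40     0.90]
Compute the cofactors C_ij = (−1)^(i+j)·(3×3 minor ij) of I−A; the adjugate is their transpose:
adj(I−A) = Cᵀ =
  [ 0.579125   0.382125   0.264250   0.316375]
  [ 0.197750   0.518500   0.255750   0.258625]
  [ 0.254250   0.372625   0.599000   0.372250]
  [ 0.381375   0.364250   0.397875   0.669625]
det(I−A) = Σ_j (I−A)_1j·C_1j = (0.85)(0.579125) + (-0.45)(0.197750) + (-0.05)(0.254250) + (-0.20)(0.381375) = 0.31428125
(I − A)⁻¹ = adj(I−A) / det(I−A) ≈
  [   1.8427     1.2159     0.8408     1.0067]
  [   0.6292     1.6498     0.8138     0.8229]
  [   0.8090     1.1856     1.9059     1.1844]
  [   1.2135     1.1590     1.2660     2.1307]
x = (I − A)⁻¹ d = adj(I−A)·d / det(I−A), with det(I−A) = 0.31428125:
  x_1 = (0.579125·420 + 0.382125·160 + 0.264250·160 + 0.316375·340) / 0.31428125 = 454.22 / 0.31428125 ≈ 1445.266
  x_2 = (0.197750·420 + 0.518500·160 + 0.255750·160 + 0.258625·340) / 0.31428125 = 294.8675 / 0.31428125 ≈ 938.228
  x_3 = (0.254250·420 + 0.372625·160 + 0.599000·160 + 0.372250·340) / 0.31428125 = 388.81 / 0.31428125 ≈ 1237.140
  x_4 = (0.381375·420 + 0.364250·160 + 0.397875·160 + 0.669625·340) / 0.31428125 = 509.79 / 0.31428125 ≈ 1622.082

x_1 = 1445.266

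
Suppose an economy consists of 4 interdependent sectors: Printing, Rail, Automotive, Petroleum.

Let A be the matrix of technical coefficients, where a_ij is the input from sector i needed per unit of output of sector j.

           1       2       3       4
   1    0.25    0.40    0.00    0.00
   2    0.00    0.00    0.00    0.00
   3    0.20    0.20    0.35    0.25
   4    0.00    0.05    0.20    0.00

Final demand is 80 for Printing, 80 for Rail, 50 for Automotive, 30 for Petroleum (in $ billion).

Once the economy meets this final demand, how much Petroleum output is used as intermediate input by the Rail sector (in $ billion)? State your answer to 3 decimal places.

I − A =
  [   0.75    -0.40     0.00     0.00]
  [   0.00     1.00     0.00     0.00]
  [  -0.20    -0.20     0.65    -0.25]
  [   0.00    -0.05    -0.20     1.00]
Compute the cofactors C_ij = (−1)^(i+j)·(3×3 minor ij) of I−A; the adjugate is their transpose:
adj(I−A) = Cᵀ =
  [ 0.600000   0.240000   0.000000   0.000000]
  [ 0.000000   0.450000   0.000000   0.000000]
  [ 0.200000   0.239375   0.750000   0.187500]
  [ 0.040000   0.070375   0.150000   0.487500]
det(I−A) = Σ_j (I−A)_1j·C_1j = (0.75)(0.600000) + (-0.40)(0.000000) + (0.00)(0.200000) + (0.00)(0.040000) = 0.4500
(I − A)⁻¹ = adj(I−A) / det(I−A) ≈
  [   1.3333     0.5333     0.0000     0.0000]
  [   0.0000     1.0000     0.0000     0.0000]
  [   0.4444     0.5319     1.6667     0.4167]
  [   0.0889     0.1564     0.3333     1.0833]
First solve x = (I − A)⁻¹ d = adj(I−A)·d / det(I−A); in particular x_2 = (0.000000·80 + 0.450000·80 + 0.000000·50 + 0.000000·30) / 0.4500 = 36.00 / 0.4500 = 80.00000.
Intermediate flow from 4 to 2: z_42 = a_42 · x_2 = 0.05 × 36.00 / 0.4500 = 1.80 / 0.4500 = 4.000.

z_42 = 4.000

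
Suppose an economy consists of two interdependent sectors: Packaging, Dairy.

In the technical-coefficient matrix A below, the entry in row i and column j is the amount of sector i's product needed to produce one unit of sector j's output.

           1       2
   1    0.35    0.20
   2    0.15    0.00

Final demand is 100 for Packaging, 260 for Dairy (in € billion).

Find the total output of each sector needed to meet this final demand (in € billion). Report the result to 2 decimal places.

x_1 = 245.16, x_2 = 296.77

I − A =
  [   0.65    -0.20]
  [  -0.15     1.00]
det(I−A) = (0.65)(1.00) − (-0.20)(-0.15) = 0.6200
adj(I−A) = [[1.00, 0.20], [0.15, 0.65]]
(I − A)⁻¹ = adj(I−A) / det(I−A) ≈
  [   1.6129     0.3226]
  [   0.2419     1.0484]
x = (I − A)⁻¹ d = adj(I−A)·d / det(I−A), with det(I−A) = 0.6200:
  x_1 = (1.00·100 + 0.20·260) / 0.6200 = 152.00 / 0.6200 ≈ 245.16
  x_2 = (0.15·100 + 0.65·260) / 0.6200 = 184.00 / 0.6200 ≈ 296.77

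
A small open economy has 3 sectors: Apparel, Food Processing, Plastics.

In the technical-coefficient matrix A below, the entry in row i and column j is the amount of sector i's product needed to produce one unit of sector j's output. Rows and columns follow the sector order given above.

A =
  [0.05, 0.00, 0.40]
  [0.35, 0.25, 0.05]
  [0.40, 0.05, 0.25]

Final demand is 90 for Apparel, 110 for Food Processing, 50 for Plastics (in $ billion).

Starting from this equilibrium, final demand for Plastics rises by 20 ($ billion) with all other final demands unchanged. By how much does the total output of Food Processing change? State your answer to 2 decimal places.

I − A =
  [   0.95     0.00    -0.40]
  [  -0.35     0.75    -0.05]
  [  -0.40    -0.05     0.75]
Cofactors of I−A, C_ij = (−1)^(i+j)·(minor ij) (rows/columns in the sector order above):
  C_11 = (0.75)(0.75) − (-0.05)(-0.05) = 0.5600
  C_12 = −[(-0.35)(0.75) − (-0.05)(-0.40)] = 0.2825
  C_13 = (-0.35)(-0.05) − (0.75)(-0.40) = 0.3175
  C_21 = −[(0.00)(0.75) − (-0.40)(-0.05)] = 0.0200
  C_22 = (0.95)(0.75) − (-0.40)(-0.40) = 0.5525
  C_23 = −[(0.95)(-0.05) − (0.00)(-0.40)] = 0.0475
  C_31 = (0.00)(-0.05) − (-0.40)(0.75) = 0.3000
  C_32 = −[(0.95)(-0.05) − (-0.40)(-0.35)] = 0.1875
  C_33 = (0.95)(0.75) − (0.00)(-0.35) = 0.7125
det(I−A) = Σ_j (I−A)_1j·C_1j = (0.95)(0.5600) + (0.00)(0.2825) + (-0.40)(0.3175) = 0.4050
adj(I−A) = Cᵀ =
  [ 0.5600   0.0200   0.3000]
  [ 0.2825   0.5525   0.1875]
  [ 0.3175   0.0475   0.7125]
(I − A)⁻¹ = adj(I−A) / det(I−A) ≈
  [   1.3827     0.0494     0.7407]
  [   0.6975     1.3642     0.4630]
  [   0.7840     0.1173     1.7593]
Δx = (I − A)⁻¹ Δd with Δd having +20 in the Plastics component and 0 elsewhere.
So Δx_F = L_FP · (+20), where L_FP = adj(I−A)_FP / det(I−A) = 0.1875 / 0.4050.
Δx_F = 0.1875 × (+20) / 0.4050 = 3.75 / 0.4050 ≈ 9.26.

Δx_F = 9.26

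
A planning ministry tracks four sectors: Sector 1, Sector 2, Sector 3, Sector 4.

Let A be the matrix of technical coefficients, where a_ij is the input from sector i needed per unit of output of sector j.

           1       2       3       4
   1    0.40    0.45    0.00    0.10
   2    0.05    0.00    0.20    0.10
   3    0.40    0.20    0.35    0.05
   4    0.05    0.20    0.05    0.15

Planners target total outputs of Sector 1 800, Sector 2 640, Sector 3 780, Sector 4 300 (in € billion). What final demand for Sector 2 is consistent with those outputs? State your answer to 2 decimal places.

d_2 = 414.00

I − A =
  [   0.60    -0.45     0.00    -0.10]
  [  -0.05     1.00    -0.20    -0.10]
  [  -0.40    -0.20     0.65    -0.05]
  [  -0.05    -0.20    -0.05     0.85]
d = (I − A) x:
  d_1 = (+0.60)·800 + (-0.45)·640 + (+0.00)·780 + (-0.10)·300 = 162.00
  d_2 = (-0.05)·800 + (+1.00)·640 + (-0.20)·780 + (-0.10)·300 = 414.00
  d_3 = (-0.40)·800 + (-0.20)·640 + (+0.65)·780 + (-0.05)·300 = 44.00
  d_4 = (-0.05)·800 + (-0.20)·640 + (-0.05)·780 + (+0.85)·300 = 48.00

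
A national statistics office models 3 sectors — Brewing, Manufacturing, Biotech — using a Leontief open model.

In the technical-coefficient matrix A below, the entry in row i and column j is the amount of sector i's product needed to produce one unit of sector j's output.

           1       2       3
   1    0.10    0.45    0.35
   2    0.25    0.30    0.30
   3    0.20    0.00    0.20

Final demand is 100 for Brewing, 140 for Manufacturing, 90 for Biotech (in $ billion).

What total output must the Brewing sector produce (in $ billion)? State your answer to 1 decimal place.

I − A =
  [   0.90    -0.45    -0.35]
  [  -0.25     0.70    -0.30]
  [  -0.20     0.00     0.80]
Cofactors of I−A, C_ij = (−1)^(i+j)·(minor ij) (rows/columns in the sector order above):
  C_11 = (0.70)(0.80) − (-0.30)(0.00) = 0.5600
  C_12 = −[(-0.25)(0.80) − (-0.30)(-0.20)] = 0.2600
  C_13 = (-0.25)(0.00) − (0.70)(-0.20) = 0.1400
  C_21 = −[(-0.45)(0.80) − (-0.35)(0.00)] = 0.3600
  C_22 = (0.90)(0.80) − (-0.35)(-0.20) = 0.6500
  C_23 = −[(0.90)(0.00) − (-0.45)(-0.20)] = 0.0900
  C_31 = (-0.45)(-0.30) − (-0.35)(0.70) = 0.3800
  C_32 = −[(0.90)(-0.30) − (-0.35)(-0.25)] = 0.3575
  C_33 = (0.90)(0.70) − (-0.45)(-0.25) = 0.5175
det(I−A) = Σ_j (I−A)_1j·C_1j = (0.90)(0.5600) + (-0.45)(0.2600) + (-0.35)(0.1400) = 0.3380
adj(I−A) = Cᵀ =
  [ 0.5600   0.3600   0.3800]
  [ 0.2600   0.6500   0.3575]
  [ 0.1400   0.0900   0.5175]
(I − A)⁻¹ = adj(I−A) / det(I−A) ≈
  [   1.6568     1.0651     1.1243]
  [   0.7692     1.9231     1.0577]
  [   0.4142     0.2663     1.5311]
x = (I − A)⁻¹ d = adj(I−A)·d / det(I−A), with det(I−A) = 0.3380:
  x_1 = (0.5600·100 + 0.3600·140 + 0.3800·90) / 0.3380 = 140.60 / 0.3380 ≈ 416.0
  x_2 = (0.2600·100 + 0.6500·140 + 0.3575·90) / 0.3380 = 149.175 / 0.3380 ≈ 441.3
  x_3 = (0.1400·100 + 0.0900·140 + 0.5175·90) / 0.3380 = 73.175 / 0.3380 ≈ 216.5

x_1 = 416.0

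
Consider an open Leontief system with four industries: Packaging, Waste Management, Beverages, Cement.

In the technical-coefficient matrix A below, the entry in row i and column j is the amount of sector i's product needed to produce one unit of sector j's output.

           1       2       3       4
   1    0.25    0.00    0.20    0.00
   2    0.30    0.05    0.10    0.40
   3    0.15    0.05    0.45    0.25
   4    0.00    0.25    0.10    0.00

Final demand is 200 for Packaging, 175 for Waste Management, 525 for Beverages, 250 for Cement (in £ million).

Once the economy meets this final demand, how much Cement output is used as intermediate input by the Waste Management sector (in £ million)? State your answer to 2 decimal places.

I − A =
  [   0.75     0.00    -0.20     0.00]
  [  -0.30     0.95    -0.10    -0.40]
  [  -0.15    -0.05     0.55    -0.25]
  [   0.00    -0.25    -0.10     1.00]
Compute the cofactors C_ij = (−1)^(i+j)·(3×3 minor ij) of I−A; the adjugate is their transpose:
adj(I−A) = Cᵀ =
  [ 0.430500   0.022500   0.170000   0.051500]
  [ 0.178500   0.363750   0.165000   0.186750]
  [ 0.161250   0.084375   0.637500   0.193125]
  [ 0.060750   0.099375   0.105000   0.356625]
det(I−A) = Σ_j (I−A)_1j·C_1j = (0.75)(0.430500) + (0.00)(0.178500) + (-0.20)(0.161250) + (0.00)(0.060750) = 0.290625
(I − A)⁻¹ = adj(I−A) / det(I−A) ≈
  [   1.4813     0.0774     0.5849     0.1772]
  [   0.6142     1.2516     0.5677     0.6426]
  [   0.5548     0.2903     2.1935     0.6645]
  [   0.2090     0.3419     0.3613     1.2271]
First solve x = (I − A)⁻¹ d = adj(I−A)·d / det(I−A); in particular x_2 = (0.178500·200 + 0.363750·175 + 0.165000·525 + 0.186750·250) / 0.290625 = 232.66875 / 0.290625 ≈ 800.5806.
Intermediate flow from 4 to 2: z_42 = a_42 · x_2 = 0.25 × 232.66875 / 0.290625 = 58.1671875 / 0.290625 ≈ 200.15.

z_42 = 200.15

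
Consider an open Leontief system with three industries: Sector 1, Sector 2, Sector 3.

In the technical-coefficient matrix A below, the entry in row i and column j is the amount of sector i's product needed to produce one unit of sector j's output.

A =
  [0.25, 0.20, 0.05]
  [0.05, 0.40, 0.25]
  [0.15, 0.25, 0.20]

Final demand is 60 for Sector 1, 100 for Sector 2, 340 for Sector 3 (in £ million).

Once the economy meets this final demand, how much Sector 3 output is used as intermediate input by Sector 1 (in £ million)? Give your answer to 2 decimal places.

z_31 = 35.64

I − A =
  [   0.75    -0.20    -0.05]
  [  -0.05     0.60    -0.25]
  [  -0.15    -0.25     0.80]
Cofactors of I−A, C_ij = (−1)^(i+j)·(minor ij) (rows/columns in the sector order above):
  C_11 = (0.60)(0.80) − (-0.25)(-0.25) = 0.4175
  C_12 = −[(-0.05)(0.80) − (-0.25)(-0.15)] = 0.0775
  C_13 = (-0.05)(-0.25) − (0.60)(-0.15) = 0.1025
  C_21 = −[(-0.20)(0.80) − (-0.05)(-0.25)] = 0.1725
  C_22 = (0.75)(0.80) − (-0.05)(-0.15) = 0.5925
  C_23 = −[(0.75)(-0.25) − (-0.20)(-0.15)] = 0.2175
  C_31 = (-0.20)(-0.25) − (-0.05)(0.60) = 0.0800
  C_32 = −[(0.75)(-0.25) − (-0.05)(-0.05)] = 0.1900
  C_33 = (0.75)(0.60) − (-0.20)(-0.05) = 0.4400
det(I−A) = Σ_j (I−A)_1j·C_1j = (0.75)(0.4175) + (-0.20)(0.0775) + (-0.05)(0.1025) = 0.2925
adj(I−A) = Cᵀ =
  [ 0.4175   0.1725   0.0800]
  [ 0.0775   0.5925   0.1900]
  [ 0.1025   0.2175   0.4400]
(I − A)⁻¹ = adj(I−A) / det(I−A) ≈
  [   1.4274     0.5897     0.2735]
  [   0.2650     2.0256     0.6496]
  [   0.3504     0.7436     1.5043]
First solve x = (I − A)⁻¹ d = adj(I−A)·d / det(I−A); in particular x_1 = (0.4175·60 + 0.1725·100 + 0.0800·340) / 0.2925 = 69.50 / 0.2925 ≈ 237.6068.
Intermediate flow from 3 to 1: z_31 = a_31 · x_1 = 0.15 × 69.50 / 0.2925 = 10.425 / 0.2925 ≈ 35.64.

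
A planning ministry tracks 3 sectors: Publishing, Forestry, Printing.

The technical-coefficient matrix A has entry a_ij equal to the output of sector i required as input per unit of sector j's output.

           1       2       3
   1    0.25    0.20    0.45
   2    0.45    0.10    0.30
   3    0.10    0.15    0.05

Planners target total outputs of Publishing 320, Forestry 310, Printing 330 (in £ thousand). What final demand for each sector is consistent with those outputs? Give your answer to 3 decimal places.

I − A =
  [   0.75    -0.20    -0.45]
  [  -0.45     0.90    -0.30]
  [  -0.10    -0.15     0.95]
d = (I − A) x:
  d_1 = (+0.75)·320 + (-0.20)·310 + (-0.45)·330 = 29.500
  d_2 = (-0.45)·320 + (+0.90)·310 + (-0.30)·330 = 36.000
  d_3 = (-0.10)·320 + (-0.15)·310 + (+0.95)·330 = 235.000

d_1 = 29.500, d_2 = 36.000, d_3 = 235.000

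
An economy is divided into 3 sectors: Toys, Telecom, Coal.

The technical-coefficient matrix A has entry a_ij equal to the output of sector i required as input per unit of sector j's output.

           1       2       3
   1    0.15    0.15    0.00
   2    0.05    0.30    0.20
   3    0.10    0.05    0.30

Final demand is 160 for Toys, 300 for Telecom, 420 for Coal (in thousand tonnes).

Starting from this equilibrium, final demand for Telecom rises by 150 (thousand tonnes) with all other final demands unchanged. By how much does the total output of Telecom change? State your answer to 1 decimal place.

Δx_2 = 223.3

I − A =
  [   0.85    -0.15     0.00]
  [  -0.05     0.70    -0.20]
  [  -0.10    -0.05     0.70]
Cofactors of I−A, C_ij = (−1)^(i+j)·(minor ij) (rows/columns in the sector order above):
  C_11 = (0.70)(0.70) − (-0.20)(-0.05) = 0.4800
  C_12 = −[(-0.05)(0.70) − (-0.20)(-0.10)] = 0.0550
  C_13 = (-0.05)(-0.05) − (0.70)(-0.10) = 0.0725
  C_21 = −[(-0.15)(0.70) − (0.00)(-0.05)] = 0.1050
  C_22 = (0.85)(0.70) − (0.00)(-0.10) = 0.5950
  C_23 = −[(0.85)(-0.05) − (-0.15)(-0.10)] = 0.0575
  C_31 = (-0.15)(-0.20) − (0.00)(0.70) = 0.0300
  C_32 = −[(0.85)(-0.20) − (0.00)(-0.05)] = 0.1700
  C_33 = (0.85)(0.70) − (-0.15)(-0.05) = 0.5875
det(I−A) = Σ_j (I−A)_1j·C_1j = (0.85)(0.4800) + (-0.15)(0.0550) + (0.00)(0.0725) = 0.39975
adj(I−A) = Cᵀ =
  [ 0.4800   0.1050   0.0300]
  [ 0.0550   0.5950   0.1700]
  [ 0.0725   0.0575   0.5875]
(I − A)⁻¹ = adj(I−A) / det(I−A) ≈
  [   1.2008     0.2627     0.0750]
  [   0.1376     1.4884     0.4253]
  [   0.1814     0.1438     1.4697]
Δx = (I − A)⁻¹ Δd with Δd having +150 in the Telecom component and 0 elsewhere.
So Δx_2 = L_22 · (+150), where L_22 = adj(I−A)_22 / det(I−A) = 0.5950 / 0.39975.
Δx_2 = 0.5950 × (+150) / 0.39975 = 89.25 / 0.39975 ≈ 223.3.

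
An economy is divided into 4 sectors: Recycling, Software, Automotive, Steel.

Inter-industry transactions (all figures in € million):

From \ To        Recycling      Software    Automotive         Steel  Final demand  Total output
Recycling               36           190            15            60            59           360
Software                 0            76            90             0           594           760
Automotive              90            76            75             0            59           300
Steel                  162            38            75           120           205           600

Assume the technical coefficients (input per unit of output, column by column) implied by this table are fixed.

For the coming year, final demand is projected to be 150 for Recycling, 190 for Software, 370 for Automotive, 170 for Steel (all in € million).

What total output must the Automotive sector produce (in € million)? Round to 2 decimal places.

x_3 = 686.19

Technical coefficients a_ij = z_ij / X_j:
  a_11 = 36/360 = 0.10, a_21 = 0/360 = 0.00, a_31 = 90/360 = 0.25, a_41 = 162/360 = 0.45
  a_12 = 190/760 = 0.25, a_22 = 76/760 = 0.10, a_32 = 76/760 = 0.10, a_42 = 38/760 = 0.05
  a_13 = 15/300 = 0.05, a_23 = 90/300 = 0.30, a_33 = 75/300 = 0.25, a_43 = 75/300 = 0.25
  a_14 = 60/600 = 0.10, a_24 = 0/600 = 0.00, a_34 = 0/600 = 0.00, a_44 = 120/600 = 0.20
I − A =
  [   0.90    -0.25    -0.05    -0.10]
  [   0.00     0.90    -0.30     0.00]
  [  -0.25    -0.10     0.75     0.00]
  [  -0.45    -0.05    -0.25     0.80]
Compute the cofactors C_ij = (−1)^(i+j)·(3×3 minor ij) of I−A; the adjugate is their transpose:
adj(I−A) = Cᵀ =
  [ 0.516000   0.160250   0.120000   0.064500]
  [ 0.060000   0.490000   0.202500   0.007500]
  [ 0.180000   0.118750   0.607500   0.022500]
  [ 0.350250   0.157875   0.270000   0.550500]
det(I−A) = Σ_j (I−A)_1j·C_1j = (0.90)(0.516000) + (-0.25)(0.060000) + (-0.05)(0.180000) + (-0.10)(0.350250) = 0.405375
(I − A)⁻¹ = adj(I−A) / det(I−A) ≈
  [   1.2729     0.3953     0.2960     0.1591]
  [   0.1480     1.2088     0.4995     0.0185]
  [   0.4440     0.2929     1.4986     0.0555]
  [   0.8640     0.3895     0.6660     1.3580]
x = (I − A)⁻¹ d = adj(I−A)·d / det(I−A), with det(I−A) = 0.405375:
  x_1 = (0.516000·150 + 0.160250·190 + 0.120000·370 + 0.064500·170) / 0.405375 = 163.2125 / 0.405375 ≈ 402.62
  x_2 = (0.060000·150 + 0.490000·190 + 0.202500·370 + 0.007500·170) / 0.405375 = 178.30 / 0.405375 ≈ 439.84
  x_3 = (0.180000·150 + 0.118750·190 + 0.607500·370 + 0.022500·170) / 0.405375 = 278.1625 / 0.405375 ≈ 686.19
  x_4 = (0.350250·150 + 0.157875·190 + 0.270000·370 + 0.550500·170) / 0.405375 = 276.01875 / 0.405375 ≈ 680.90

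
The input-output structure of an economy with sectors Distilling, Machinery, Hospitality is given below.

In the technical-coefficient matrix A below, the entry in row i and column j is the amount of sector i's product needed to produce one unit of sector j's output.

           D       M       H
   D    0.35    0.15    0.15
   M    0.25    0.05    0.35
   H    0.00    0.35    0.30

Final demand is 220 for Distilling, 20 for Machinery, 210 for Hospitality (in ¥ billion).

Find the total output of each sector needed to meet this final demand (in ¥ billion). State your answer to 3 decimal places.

x_D = 521.788, x_M = 329.609, x_H = 464.804

I − A =
  [   0.65    -0.15    -0.15]
  [  -0.25     0.95    -0.35]
  [   0.00    -0.35     0.70]
Cofactors of I−A, C_ij = (−1)^(i+j)·(minor ij) (rows/columns in the sector order above):
  C_11 = (0.95)(0.70) − (-0.35)(-0.35) = 0.5425
  C_12 = −[(-0.25)(0.70) − (-0.35)(0.00)] = 0.1750
  C_13 = (-0.25)(-0.35) − (0.95)(0.00) = 0.0875
  C_21 = −[(-0.15)(0.70) − (-0.15)(-0.35)] = 0.1575
  C_22 = (0.65)(0.70) − (-0.15)(0.00) = 0.4550
  C_23 = −[(0.65)(-0.35) − (-0.15)(0.00)] = 0.2275
  C_31 = (-0.15)(-0.35) − (-0.15)(0.95) = 0.1950
  C_32 = −[(0.65)(-0.35) − (-0.15)(-0.25)] = 0.2650
  C_33 = (0.65)(0.95) − (-0.15)(-0.25) = 0.5800
det(I−A) = Σ_j (I−A)_1j·C_1j = (0.65)(0.5425) + (-0.15)(0.1750) + (-0.15)(0.0875) = 0.31325
adj(I−A) = Cᵀ =
  [ 0.5425   0.1575   0.1950]
  [ 0.1750   0.4550   0.2650]
  [ 0.0875   0.2275   0.5800]
(I − A)⁻¹ = adj(I−A) / det(I−A) ≈
  [   1.7318     0.5028     0.6225]
  [   0.5587     1.4525     0.8460]
  [   0.2793     0.7263     1.8516]
x = (I − A)⁻¹ d = adj(I−A)·d / det(I−A), with det(I−A) = 0.31325:
  x_D = (0.5425·220 + 0.1575·20 + 0.1950·210) / 0.31325 = 163.45 / 0.31325 ≈ 521.788
  x_M = (0.1750·220 + 0.4550·20 + 0.2650·210) / 0.31325 = 103.25 / 0.31325 ≈ 329.609
  x_H = (0.0875·220 + 0.2275·20 + 0.5800·210) / 0.31325 = 145.60 / 0.31325 ≈ 464.804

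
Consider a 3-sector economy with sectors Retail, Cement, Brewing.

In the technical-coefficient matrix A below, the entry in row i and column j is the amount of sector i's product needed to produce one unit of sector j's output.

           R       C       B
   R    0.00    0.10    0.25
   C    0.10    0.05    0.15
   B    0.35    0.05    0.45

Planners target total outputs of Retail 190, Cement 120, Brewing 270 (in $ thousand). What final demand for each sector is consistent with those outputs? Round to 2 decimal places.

d_R = 110.50, d_C = 54.50, d_B = 76.00

I − A =
  [   1.00    -0.10    -0.25]
  [  -0.10     0.95    -0.15]
  [  -0.35    -0.05     0.55]
d = (I − A) x:
  d_R = (+1.00)·190 + (-0.10)·120 + (-0.25)·270 = 110.50
  d_C = (-0.10)·190 + (+0.95)·120 + (-0.15)·270 = 54.50
  d_B = (-0.35)·190 + (-0.05)·120 + (+0.55)·270 = 76.00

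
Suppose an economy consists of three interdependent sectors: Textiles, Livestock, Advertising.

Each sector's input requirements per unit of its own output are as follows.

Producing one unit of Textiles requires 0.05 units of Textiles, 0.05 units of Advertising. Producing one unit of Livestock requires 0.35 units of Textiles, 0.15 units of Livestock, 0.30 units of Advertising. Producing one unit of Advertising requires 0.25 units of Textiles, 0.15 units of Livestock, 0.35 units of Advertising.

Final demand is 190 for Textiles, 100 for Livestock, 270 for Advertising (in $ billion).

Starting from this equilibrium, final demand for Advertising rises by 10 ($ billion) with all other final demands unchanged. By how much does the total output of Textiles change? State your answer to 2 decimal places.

Δx_1 = 5.65

I − A =
  [   0.95    -0.35    -0.25]
  [   0.00     0.85    -0.15]
  [  -0.05    -0.30     0.65]
Cofactors of I−A, C_ij = (−1)^(i+j)·(minor ij) (rows/columns in the sector order above):
  C_11 = (0.85)(0.65) − (-0.15)(-0.30) = 0.5075
  C_12 = −[(0.00)(0.65) − (-0.15)(-0.05)] = 0.0075
  C_13 = (0.00)(-0.30) − (0.85)(-0.05) = 0.0425
  C_21 = −[(-0.35)(0.65) − (-0.25)(-0.30)] = 0.3025
  C_22 = (0.95)(0.65) − (-0.25)(-0.05) = 0.6050
  C_23 = −[(0.95)(-0.30) − (-0.35)(-0.05)] = 0.3025
  C_31 = (-0.35)(-0.15) − (-0.25)(0.85) = 0.2650
  C_32 = −[(0.95)(-0.15) − (-0.25)(0.00)] = 0.1425
  C_33 = (0.95)(0.85) − (-0.35)(0.00) = 0.8075
det(I−A) = Σ_j (I−A)_1j·C_1j = (0.95)(0.5075) + (-0.35)(0.0075) + (-0.25)(0.0425) = 0.468875
adj(I−A) = Cᵀ =
  [ 0.5075   0.3025   0.2650]
  [ 0.0075   0.6050   0.1425]
  [ 0.0425   0.3025   0.8075]
(I − A)⁻¹ = adj(I−A) / det(I−A) ≈
  [   1.0824     0.6452     0.5652]
  [   0.0160     1.2903     0.3039]
  [   0.0906     0.6452     1.7222]
Δx = (I − A)⁻¹ Δd with Δd having +10 in the Advertising component and 0 elsewhere.
So Δx_1 = L_13 · (+10), where L_13 = adj(I−A)_13 / det(I−A) = 0.2650 / 0.468875.
Δx_1 = 0.2650 × (+10) / 0.468875 = 2.65 / 0.468875 ≈ 5.65.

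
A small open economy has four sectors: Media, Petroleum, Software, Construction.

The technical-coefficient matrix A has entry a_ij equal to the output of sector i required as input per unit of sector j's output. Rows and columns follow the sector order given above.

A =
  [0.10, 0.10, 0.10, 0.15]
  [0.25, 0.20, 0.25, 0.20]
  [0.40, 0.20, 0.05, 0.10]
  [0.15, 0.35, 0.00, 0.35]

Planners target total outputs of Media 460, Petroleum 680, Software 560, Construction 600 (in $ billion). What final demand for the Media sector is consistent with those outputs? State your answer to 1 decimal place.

d_1 = 200.0

I − A =
  [   0.90    -0.10    -0.10    -0.15]
  [  -0.25     0.80    -0.25    -0.20]
  [  -0.40    -0.20     0.95    -0.10]
  [  -0.15    -0.35     0.00     0.65]
d = (I − A) x:
  d_1 = (+0.90)·460 + (-0.10)·680 + (-0.10)·560 + (-0.15)·600 = 200.0
  d_2 = (-0.25)·460 + (+0.80)·680 + (-0.25)·560 + (-0.20)·600 = 169.0
  d_3 = (-0.40)·460 + (-0.20)·680 + (+0.95)·560 + (-0.10)·600 = 152.0
  d_4 = (-0.15)·460 + (-0.35)·680 + (+0.00)·560 + (+0.65)·600 = 83.0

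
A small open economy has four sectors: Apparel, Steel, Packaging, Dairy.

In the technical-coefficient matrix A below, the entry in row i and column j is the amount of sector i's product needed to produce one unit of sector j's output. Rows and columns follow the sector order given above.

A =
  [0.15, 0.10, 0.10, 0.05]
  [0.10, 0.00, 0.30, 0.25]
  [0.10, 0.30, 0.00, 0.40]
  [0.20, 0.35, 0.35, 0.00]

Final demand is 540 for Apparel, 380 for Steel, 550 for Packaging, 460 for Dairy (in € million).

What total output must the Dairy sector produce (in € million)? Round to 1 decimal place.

I − A =
  [   0.85    -0.10    -0.10    -0.05]
  [  -0.10     1.00    -0.30    -0.25]
  [  -0.10    -0.30     1.00    -0.40]
  [  -0.20    -0.35    -0.35     1.00]
Compute the cofactors C_ij = (−1)^(i+j)·(3×3 minor ij) of I−A; the adjugate is their transpose:
adj(I−A) = Cᵀ =
  [ 0.614250   0.152750   0.152750   0.130000]
  [ 0.198750   0.701250   0.343125   0.322500]
  [ 0.230250   0.390750   0.748875   0.408750]
  [ 0.273000   0.412750   0.412750   0.747500]
det(I−A) = Σ_j (I−A)_1j·C_1j = (0.85)(0.614250) + (-0.10)(0.198750) + (-0.10)(0.230250) + (-0.05)(0.273000) = 0.4655625
(I − A)⁻¹ = adj(I−A) / det(I−A) ≈
  [   1.3194     0.3281     0.3281     0.2792]
  [   0.4269     1.5062     0.7370     0.6927]
  [   0.4946     0.8393     1.6085     0.8780]
  [   0.5864     0.8866     0.8866     1.6056]
x = (I − A)⁻¹ d = adj(I−A)·d / det(I−A), with det(I−A) = 0.4655625:
  x_A = (0.614250·540 + 0.152750·380 + 0.152750·550 + 0.130000·460) / 0.4655625 = 533.5525 / 0.4655625 ≈ 1146.0
  x_S = (0.198750·540 + 0.701250·380 + 0.343125·550 + 0.322500·460) / 0.4655625 = 710.86875 / 0.4655625 ≈ 1526.9
  x_P = (0.230250·540 + 0.390750·380 + 0.748875·550 + 0.408750·460) / 0.4655625 = 872.72625 / 0.4655625 ≈ 1874.6
  x_D = (0.273000·540 + 0.412750·380 + 0.412750·550 + 0.747500·460) / 0.4655625 = 875.1275 / 0.4655625 ≈ 1879.7

x_D = 1879.7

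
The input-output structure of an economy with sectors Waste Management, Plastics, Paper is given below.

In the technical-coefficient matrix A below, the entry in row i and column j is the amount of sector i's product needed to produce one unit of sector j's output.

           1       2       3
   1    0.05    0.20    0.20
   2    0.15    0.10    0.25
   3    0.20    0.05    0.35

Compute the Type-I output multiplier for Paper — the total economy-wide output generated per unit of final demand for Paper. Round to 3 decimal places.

m_3 = 2.773

I − A =
  [   0.95    -0.20    -0.20]
  [  -0.15     0.90    -0.25]
  [  -0.20    -0.05     0.65]
Cofactors of I−A, C_ij = (−1)^(i+j)·(minor ij) (rows/columns in the sector order above):
  C_11 = (0.90)(0.65) − (-0.25)(-0.05) = 0.5725
  C_12 = −[(-0.15)(0.65) − (-0.25)(-0.20)] = 0.1475
  C_13 = (-0.15)(-0.05) − (0.90)(-0.20) = 0.1875
  C_21 = −[(-0.20)(0.65) − (-0.20)(-0.05)] = 0.1400
  C_22 = (0.95)(0.65) − (-0.20)(-0.20) = 0.5775
  C_23 = −[(0.95)(-0.05) − (-0.20)(-0.20)] = 0.0875
  C_31 = (-0.20)(-0.25) − (-0.20)(0.90) = 0.2300
  C_32 = −[(0.95)(-0.25) − (-0.20)(-0.15)] = 0.2675
  C_33 = (0.95)(0.90) − (-0.20)(-0.15) = 0.8250
det(I−A) = Σ_j (I−A)_1j·C_1j = (0.95)(0.5725) + (-0.20)(0.1475) + (-0.20)(0.1875) = 0.476875
adj(I−A) = Cᵀ =
  [ 0.5725   0.1400   0.2300]
  [ 0.1475   0.5775   0.2675]
  [ 0.1875   0.0875   0.8250]
(I − A)⁻¹ = adj(I−A) / det(I−A) ≈
  [   1.2005     0.2936     0.4823]
  [   0.3093     1.2110     0.5609]
  [   0.3932     0.1835     1.7300]
The output multiplier for sector j is the column-j sum of the Leontief inverse (I − A)⁻¹ = adj(I−A) / det(I−A).
Column 3 of adj(I−A): (0.2300, 0.2675, 0.8250); det(I−A) = 0.476875.
m_3 = (0.2300 + 0.2675 + 0.8250) / 0.476875 = 1.3225 / 0.476875 ≈ 2.773.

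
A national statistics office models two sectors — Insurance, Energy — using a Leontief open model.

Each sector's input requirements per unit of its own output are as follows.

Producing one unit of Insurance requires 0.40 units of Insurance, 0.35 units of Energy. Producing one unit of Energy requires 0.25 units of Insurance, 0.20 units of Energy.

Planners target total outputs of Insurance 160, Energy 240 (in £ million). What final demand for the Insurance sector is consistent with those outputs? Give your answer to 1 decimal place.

I − A =
  [   0.60    -0.25]
  [  -0.35     0.80]
d = (I − A) x:
  d_I = (+0.60)·160 + (-0.25)·240 = 36.0
  d_E = (-0.35)·160 + (+0.80)·240 = 136.0

d_I = 36.0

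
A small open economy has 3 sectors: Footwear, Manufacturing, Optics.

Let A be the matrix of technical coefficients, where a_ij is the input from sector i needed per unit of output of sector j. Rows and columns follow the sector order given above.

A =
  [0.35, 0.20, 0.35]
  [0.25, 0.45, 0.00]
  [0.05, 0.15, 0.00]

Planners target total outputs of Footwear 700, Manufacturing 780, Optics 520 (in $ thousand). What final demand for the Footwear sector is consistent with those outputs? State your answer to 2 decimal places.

d_F = 117.00

I − A =
  [   0.65    -0.20    -0.35]
  [  -0.25     0.55     0.00]
  [  -0.05    -0.15     1.00]
d = (I − A) x:
  d_F = (+0.65)·700 + (-0.20)·780 + (-0.35)·520 = 117.00
  d_M = (-0.25)·700 + (+0.55)·780 + (+0.00)·520 = 254.00
  d_O = (-0.05)·700 + (-0.15)·780 + (+1.00)·520 = 368.00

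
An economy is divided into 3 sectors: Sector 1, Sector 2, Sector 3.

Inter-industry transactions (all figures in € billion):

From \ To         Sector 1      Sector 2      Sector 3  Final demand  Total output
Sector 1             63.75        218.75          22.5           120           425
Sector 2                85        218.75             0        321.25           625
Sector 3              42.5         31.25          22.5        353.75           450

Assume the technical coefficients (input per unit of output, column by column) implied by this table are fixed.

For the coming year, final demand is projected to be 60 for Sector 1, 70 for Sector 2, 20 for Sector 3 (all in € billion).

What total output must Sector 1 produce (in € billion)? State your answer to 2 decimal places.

Technical coefficients a_ij = z_ij / X_j:
  a_11 = 63.75/425 = 0.15, a_21 = 85/425 = 0.20, a_31 = 42.5/425 = 0.10
  a_12 = 218.75/625 = 0.35, a_22 = 218.75/625 = 0.35, a_32 = 31.25/625 = 0.05
  a_13 = 22.5/450 = 0.05, a_23 = 0/450 = 0.00, a_33 = 22.5/450 = 0.05
I − A =
  [   0.85    -0.35    -0.05]
  [  -0.20     0.65     0.00]
  [  -0.10    -0.05     0.95]
Cofactors of I−A, C_ij = (−1)^(i+j)·(minor ij) (rows/columns in the sector order above):
  C_11 = (0.65)(0.95) − (0.00)(-0.05) = 0.6175
  C_12 = −[(-0.20)(0.95) − (0.00)(-0.10)] = 0.1900
  C_13 = (-0.20)(-0.05) − (0.65)(-0.10) = 0.0750
  C_21 = −[(-0.35)(0.95) − (-0.05)(-0.05)] = 0.3350
  C_22 = (0.85)(0.95) − (-0.05)(-0.10) = 0.8025
  C_23 = −[(0.85)(-0.05) − (-0.35)(-0.10)] = 0.0775
  C_31 = (-0.35)(0.00) − (-0.05)(0.65) = 0.0325
  C_32 = −[(0.85)(0.00) − (-0.05)(-0.20)] = 0.0100
  C_33 = (0.85)(0.65) − (-0.35)(-0.20) = 0.4825
det(I−A) = Σ_j (I−A)_1j·C_1j = (0.85)(0.6175) + (-0.35)(0.1900) + (-0.05)(0.0750) = 0.454625
adj(I−A) = Cᵀ =
  [ 0.6175   0.3350   0.0325]
  [ 0.1900   0.8025   0.0100]
  [ 0.0750   0.0775   0.4825]
(I − A)⁻¹ = adj(I−A) / det(I−A) ≈
  [   1.3583     0.7369     0.0715]
  [   0.4179     1.7652     0.0220]
  [   0.1650     0.1705     1.0613]
x = (I − A)⁻¹ d = adj(I−A)·d / det(I−A), with det(I−A) = 0.454625:
  x_1 = (0.6175·60 + 0.3350·70 + 0.0325·20) / 0.454625 = 61.15 / 0.454625 ≈ 134.51
  x_2 = (0.1900·60 + 0.8025·70 + 0.0100·20) / 0.454625 = 67.775 / 0.454625 ≈ 149.08
  x_3 = (0.0750·60 + 0.0775·70 + 0.4825·20) / 0.454625 = 19.575 / 0.454625 ≈ 43.06

x_1 = 134.51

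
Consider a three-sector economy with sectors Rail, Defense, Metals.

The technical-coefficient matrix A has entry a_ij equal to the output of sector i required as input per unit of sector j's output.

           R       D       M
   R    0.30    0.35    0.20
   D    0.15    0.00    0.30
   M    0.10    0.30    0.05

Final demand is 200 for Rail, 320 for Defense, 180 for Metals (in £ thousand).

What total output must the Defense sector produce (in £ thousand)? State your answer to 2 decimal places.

I − A =
  [   0.70    -0.35    -0.20]
  [  -0.15     1.00    -0.30]
  [  -0.10    -0.30     0.95]
Cofactors of I−A, C_ij = (−1)^(i+j)·(minor ij) (rows/columns in the sector order above):
  C_11 = (1.00)(0.95) − (-0.30)(-0.30) = 0.8600
  C_12 = −[(-0.15)(0.95) − (-0.30)(-0.10)] = 0.1725
  C_13 = (-0.15)(-0.30) − (1.00)(-0.10) = 0.1450
  C_21 = −[(-0.35)(0.95) − (-0.20)(-0.30)] = 0.3925
  C_22 = (0.70)(0.95) − (-0.20)(-0.10) = 0.6450
  C_23 = −[(0.70)(-0.30) − (-0.35)(-0.10)] = 0.2450
  C_31 = (-0.35)(-0.30) − (-0.20)(1.00) = 0.3050
  C_32 = −[(0.70)(-0.30) − (-0.20)(-0.15)] = 0.2400
  C_33 = (0.70)(1.00) − (-0.35)(-0.15) = 0.6475
det(I−A) = Σ_j (I−A)_1j·C_1j = (0.70)(0.8600) + (-0.35)(0.1725) + (-0.20)(0.1450) = 0.512625
adj(I−A) = Cᵀ =
  [ 0.8600   0.3925   0.3050]
  [ 0.1725   0.6450   0.2400]
  [ 0.1450   0.2450   0.6475]
(I − A)⁻¹ = adj(I−A) / det(I−A) ≈
  [   1.6776     0.7657     0.5950]
  [   0.3365     1.2582     0.4682]
  [   0.2829     0.4779     1.2631]
x = (I − A)⁻¹ d = adj(I−A)·d / det(I−A), with det(I−A) = 0.512625:
  x_R = (0.8600·200 + 0.3925·320 + 0.3050·180) / 0.512625 = 352.50 / 0.512625 ≈ 687.64
  x_D = (0.1725·200 + 0.6450·320 + 0.2400·180) / 0.512625 = 284.10 / 0.512625 ≈ 554.21
  x_M = (0.1450·200 + 0.2450·320 + 0.6475·180) / 0.512625 = 223.95 / 0.512625 ≈ 436.87

x_D = 554.21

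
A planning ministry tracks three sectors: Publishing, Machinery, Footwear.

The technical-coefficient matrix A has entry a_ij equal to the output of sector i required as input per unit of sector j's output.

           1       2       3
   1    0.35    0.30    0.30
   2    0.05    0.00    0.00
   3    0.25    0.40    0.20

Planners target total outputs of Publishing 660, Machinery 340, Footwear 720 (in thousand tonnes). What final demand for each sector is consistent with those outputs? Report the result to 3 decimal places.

d_1 = 111.000, d_2 = 307.000, d_3 = 275.000

I − A =
  [   0.65    -0.30    -0.30]
  [  -0.05     1.00     0.00]
  [  -0.25    -0.40     0.80]
d = (I − A) x:
  d_1 = (+0.65)·660 + (-0.30)·340 + (-0.30)·720 = 111.000
  d_2 = (-0.05)·660 + (+1.00)·340 + (+0.00)·720 = 307.000
  d_3 = (-0.25)·660 + (-0.40)·340 + (+0.80)·720 = 275.000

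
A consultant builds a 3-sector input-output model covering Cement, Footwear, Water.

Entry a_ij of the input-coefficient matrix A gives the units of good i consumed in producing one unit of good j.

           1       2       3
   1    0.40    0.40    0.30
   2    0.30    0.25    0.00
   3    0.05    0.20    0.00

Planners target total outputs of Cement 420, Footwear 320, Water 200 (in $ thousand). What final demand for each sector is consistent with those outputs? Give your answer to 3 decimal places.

d_1 = 64.000, d_2 = 114.000, d_3 = 115.000

I − A =
  [   0.60    -0.40    -0.30]
  [  -0.30     0.75     0.00]
  [  -0.05    -0.20     1.00]
d = (I − A) x:
  d_1 = (+0.60)·420 + (-0.40)·320 + (-0.30)·200 = 64.000
  d_2 = (-0.30)·420 + (+0.75)·320 + (+0.00)·200 = 114.000
  d_3 = (-0.05)·420 + (-0.20)·320 + (+1.00)·200 = 115.000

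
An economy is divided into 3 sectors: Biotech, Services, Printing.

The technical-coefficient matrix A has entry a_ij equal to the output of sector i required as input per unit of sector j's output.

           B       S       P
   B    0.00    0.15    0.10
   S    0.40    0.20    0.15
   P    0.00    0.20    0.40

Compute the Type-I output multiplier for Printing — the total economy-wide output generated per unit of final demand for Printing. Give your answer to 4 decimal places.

I − A =
  [   1.00    -0.15    -0.10]
  [  -0.40     0.80    -0.15]
  [   0.00    -0.20     0.60]
Cofactors of I−A, C_ij = (−1)^(i+j)·(minor ij) (rows/columns in the sector order above):
  C_11 = (0.80)(0.60) − (-0.15)(-0.20) = 0.4500
  C_12 = −[(-0.40)(0.60) − (-0.15)(0.00)] = 0.2400
  C_13 = (-0.40)(-0.20) − (0.80)(0.00) = 0.0800
  C_21 = −[(-0.15)(0.60) − (-0.10)(-0.20)] = 0.1100
  C_22 = (1.00)(0.60) − (-0.10)(0.00) = 0.6000
  C_23 = −[(1.00)(-0.20) − (-0.15)(0.00)] = 0.2000
  C_31 = (-0.15)(-0.15) − (-0.10)(0.80) = 0.1025
  C_32 = −[(1.00)(-0.15) − (-0.10)(-0.40)] = 0.1900
  C_33 = (1.00)(0.80) − (-0.15)(-0.40) = 0.7400
det(I−A) = Σ_j (I−A)_1j·C_1j = (1.00)(0.4500) + (-0.15)(0.2400) + (-0.10)(0.0800) = 0.4060
adj(I−A) = Cᵀ =
  [ 0.4500   0.1100   0.1025]
  [ 0.2400   0.6000   0.1900]
  [ 0.0800   0.2000   0.7400]
(I − A)⁻¹ = adj(I−A) / det(I−A) ≈
  [   1.10837     0.27094     0.25246]
  [   0.59113     1.47783     0.46798]
  [   0.19704     0.49261     1.82266]
The output multiplier for sector j is the column-j sum of the Leontief inverse (I − A)⁻¹ = adj(I−A) / det(I−A).
Column P of adj(I−A): (0.1025, 0.1900, 0.7400); det(I−A) = 0.4060.
m_P = (0.1025 + 0.1900 + 0.7400) / 0.4060 = 1.0325 / 0.4060 ≈ 2.5431.

m_P = 2.5431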